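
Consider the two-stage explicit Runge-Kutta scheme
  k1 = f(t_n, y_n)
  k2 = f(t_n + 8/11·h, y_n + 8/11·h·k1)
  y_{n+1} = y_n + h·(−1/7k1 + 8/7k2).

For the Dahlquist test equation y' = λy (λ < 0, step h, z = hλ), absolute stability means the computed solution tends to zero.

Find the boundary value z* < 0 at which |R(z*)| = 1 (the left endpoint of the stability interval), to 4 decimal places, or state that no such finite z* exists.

Set f=λy, z=hλ:
  k1=λy_n ⇒ h·k1=z·y_n;  k2=λ(1+8/11z)y_n ⇒ h·k2=z(1+8/11z)y_n
  y_{n+1}/y_n = 1 − 1/7z + 8/7z(1+8/11z) = 1 + z + 64/77z²
  so R(z) = 1 + z + 64/77z².

Find x<0 with |R(x)|<1.
x=-0.41: |R|=0.7297
R=1: x+64/77x²=0 ⇒ x=−77/64=-1.2031; min R=1−1/(4·64/77)=0.6992>−1
Confirm numerically:
  x=-0.954: |R|=0.80246 <1
  x=-0.648: |R|=0.70101 <1
  x=-0.513: |R|=0.70574 <1
  x=-1.533: |R|=1.42032 >1
  x=-1.326: |R|=1.13542 >1
  x=-1.300: |R|=1.10468 >1
Stable set (-1.2031, 0).

left endpoint -1.2031.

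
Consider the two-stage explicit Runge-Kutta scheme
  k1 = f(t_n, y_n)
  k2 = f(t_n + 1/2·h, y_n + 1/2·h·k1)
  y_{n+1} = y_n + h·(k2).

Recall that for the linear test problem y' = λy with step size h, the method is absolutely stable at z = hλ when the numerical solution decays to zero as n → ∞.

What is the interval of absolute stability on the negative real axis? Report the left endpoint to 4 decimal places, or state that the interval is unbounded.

Test eqn y'=λy, z=hλ:
  k1=λy_n ⇒ h·k1=z·y_n;  k2=λ(1+1/2z)y_n ⇒ h·k2=z(1+1/2z)y_n
  y_{n+1}/y_n = 1 + z(1+1/2z) = 1 + z + 1/2z²
  so R(z) = 1 + z + 1/2z².

Need |R(x)|<1, x<0.
x=-0.94: |R|=0.5018
R=1: x+1/2x²=0 ⇒ x=−2=-2.0000; min R=1−1/(4·1/2)=0.5000>−1
Confirm numerically:
  x=-1.837: |R|=0.85028 <1
  x=-1.217: |R|=0.52354 <1
  x=-1.055: |R|=0.50151 <1
  x=-2.420: |R|=1.50820 >1
  x=-2.173: |R|=1.18796 >1
Stable set (-2.0000, 0).

(-2.0000, 0).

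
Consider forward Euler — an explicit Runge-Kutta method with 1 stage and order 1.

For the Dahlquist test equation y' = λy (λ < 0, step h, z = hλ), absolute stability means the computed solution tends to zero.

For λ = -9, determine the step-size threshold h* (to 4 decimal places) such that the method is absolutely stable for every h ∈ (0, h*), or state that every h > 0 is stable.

(-2.0000,0); λ=-9 ⇒ h* = 0.2222.

On y'=λy, z=hλ:
  order 1, 1-stage ⇒ R(z)=1+z
  (e.g. R(-0.82)=0.18000, |R|=0.18000)

Boundary: |R(x)|=1, x<0.
x=-0.82: |R|=0.1800
|R(-2.02)|=1.0200 |R(-1.55)|=0.5500 |R(-1.27)|=0.2700
Bisect:
  x_lo=-2.8482 |R|=1.8482  x_hi=-0.3023 |R|=0.6977
  mid=-1.57526 |R|=0.57526 →hi
  mid=-2.21174 |R|=1.21174 →lo
  mid=-1.89350 |R|=0.89350 →hi
  mid=-2.05262 |R|=1.05262 →lo
  mid=-1.97306 |R|=0.97306 →hi
  mid=-2.01284 |R|=1.01284 →lo
  mid=-1.99295 |R|=0.99295 →hi
  ...
  [-2.00010,-1.99994] ⇒ x*=-2.0000
So |R|<1 on (-2.0000, 0).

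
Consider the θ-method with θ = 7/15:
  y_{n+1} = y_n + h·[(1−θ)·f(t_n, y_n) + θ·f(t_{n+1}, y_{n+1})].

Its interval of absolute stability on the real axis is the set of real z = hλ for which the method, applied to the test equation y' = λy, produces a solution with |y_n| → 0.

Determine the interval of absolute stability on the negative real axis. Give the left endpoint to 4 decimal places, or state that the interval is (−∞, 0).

(-30.0000, 0).

Set f=λy, z=hλ:
  y_{n+1} = y_n + z·[8/15·y_n + 7/15·y_{n+1}] ⇒ (1 − 7/15z)y_{n+1} = (1 + 8/15z)y_n
  so R(z) = (1 + 8/15z)/(1 − 7/15z).

Boundary: |R(x)|=1, x<0.
x=-0.45: |R|=0.6281
R=−1: 1+8/15x = −1+7/15x ⇒ -1/15x=2 ⇒ x=2/(-1/15)=-30.0000
Confirm numerically:
  x=-22.457: |R|=0.95620 <1
  x=-20.416: |R|=0.93931 <1
  x=-17.325: |R|=0.90699 <1
  x=-30.245: |R|=1.00108 >1
  x=-30.174: |R|=1.00077 >1
So |R|<1 on (-30.0000, 0).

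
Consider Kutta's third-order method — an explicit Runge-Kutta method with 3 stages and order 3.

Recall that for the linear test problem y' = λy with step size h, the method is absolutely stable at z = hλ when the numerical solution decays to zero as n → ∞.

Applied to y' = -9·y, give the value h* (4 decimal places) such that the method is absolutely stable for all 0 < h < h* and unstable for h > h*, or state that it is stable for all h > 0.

Test eqn y'=λy, z=hλ:
  order 3, 3-stage ⇒ R(z)=1+z+z^2/2+z^3/6
  (e.g. R(-0.88)=0.39362, |R|=0.39362)

Boundary: |R(x)|=1, x<0.
x=-0.88: |R|=0.3936
|R(-2.32)|=0.7100 |R(-1.57)|=0.0175 |R(-0.59)|=0.5498
Bisect:
  x_lo=-2.8242 |R|=1.5906  x_hi=-0.3491 |R|=0.7047
  mid=-1.58668 |R|=0.00634 →hi
  mid=-2.20546 |R|=0.56135 →hi
  mid=-2.51485 |R|=1.00347 →lo
  mid=-2.36016 |R|=0.76613 →hi
  mid=-2.43750 |R|=0.88050 →hi
  mid=-2.47618 |R|=0.94088 →hi
  mid=-2.49551 |R|=0.97189 →hi
  mid=-2.50518 |R|=0.98761 →hi
  mid=-2.51002 |R|=0.99552 →hi
  mid=-2.51243 |R|=0.99949 →hi
  ...
  [-2.51289,-2.51274] ⇒ x*=-2.5127
Stable set (-2.5127, 0).

(-2.5127,0); λ=-9 ⇒ h* = 0.2792.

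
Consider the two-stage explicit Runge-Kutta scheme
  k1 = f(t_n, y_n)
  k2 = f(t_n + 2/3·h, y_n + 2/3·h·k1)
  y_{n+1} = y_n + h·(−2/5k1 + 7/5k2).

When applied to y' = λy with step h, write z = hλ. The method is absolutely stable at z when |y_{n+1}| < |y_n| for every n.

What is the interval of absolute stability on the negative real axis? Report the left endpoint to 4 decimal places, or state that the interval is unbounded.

On y'=λy, z=hλ:
  k1=λy_n ⇒ h·k1=z·y_n;  k2=λ(1+2/3z)y_n ⇒ h·k2=z(1+2/3z)y_n
  y_{n+1}/y_n = 1 − 2/5z + 7/5z(1+2/3z) = 1 + z + 14/15z²
  so R(z) = 1 + z + 14/15z².

Find x<0 with |R(x)|<1.
x=-0.57: |R|=0.7332
R=1: x+14/15x²=0 ⇒ x=−15/14=-1.0714; min R=1−1/(4·14/15)=0.7321>−1
Confirm numerically:
  x=-0.799: |R|=0.79684 <1
  x=-0.513: |R|=0.73262 <1
  x=-0.487: |R|=0.73436 <1
  x=-1.669: |R|=1.93086 >1
  x=-1.279: |R|=1.24778 >1
  x=-1.192: |R|=1.13414 >1
So |R|<1 on (-1.0714, 0).

(-1.0714, 0).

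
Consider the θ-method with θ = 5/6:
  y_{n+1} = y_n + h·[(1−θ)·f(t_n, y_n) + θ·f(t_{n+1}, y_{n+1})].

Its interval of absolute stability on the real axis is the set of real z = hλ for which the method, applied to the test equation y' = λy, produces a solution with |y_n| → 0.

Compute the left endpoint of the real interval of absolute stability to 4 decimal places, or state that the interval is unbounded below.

interval (−∞, 0).

Test eqn y'=λy, z=hλ:
  y_{n+1} = y_n + z·[1/6·y_n + 5/6·y_{n+1}] ⇒ (1 − 5/6z)y_{n+1} = (1 + 1/6z)y_n
  R(z) = (1 + 1/6z)/(1 − 5/6z).

Boundary: |R(x)|=1, x<0.
x=-1.2: |R|=0.4000
x=-2: |R|=0.2500
x=-10: |R|=0.0714
x=-100: |R|=0.1858
θ=5/6≥1/2 ⇒ |1+1/6x|<|1−5/6x| ∀x<0 ⇒ unbounded interval.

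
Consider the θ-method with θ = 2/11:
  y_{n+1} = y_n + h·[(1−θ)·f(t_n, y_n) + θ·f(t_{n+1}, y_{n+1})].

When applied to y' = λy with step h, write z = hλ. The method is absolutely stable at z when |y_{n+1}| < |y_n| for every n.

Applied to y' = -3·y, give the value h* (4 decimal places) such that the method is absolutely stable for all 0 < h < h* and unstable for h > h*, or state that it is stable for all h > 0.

(-3.1429,0); λ=-3 ⇒ h* = (22/7)/3 = 1.0476.

Test eqn y'=λy, z=hλ:
  y_{n+1} = y_n + z·[9/11·y_n + 2/11·y_{n+1}] ⇒ (1 − 2/11z)y_{n+1} = (1 + 9/11z)y_n
  R(z) = (1 + 9/11z)/(1 − 2/11z).

Need |R(x)|<1, x<0.
x=-1.01: |R|=0.1467
R=−1: 1+9/11x = −1+2/11x ⇒ -7/11x=2 ⇒ x=2/(-7/11)=-3.1429
Confirm numerically:
  x=-3.072: |R|=0.97107 <1
  x=-2.829: |R|=0.86811 <1
  x=-1.898: |R|=0.41106 <1
  x=-1.750: |R|=0.32759 <1
  x=-3.497: |R|=1.13777 >1
  x=-3.207: |R|=1.02578 >1
Interval (-3.1429, 0).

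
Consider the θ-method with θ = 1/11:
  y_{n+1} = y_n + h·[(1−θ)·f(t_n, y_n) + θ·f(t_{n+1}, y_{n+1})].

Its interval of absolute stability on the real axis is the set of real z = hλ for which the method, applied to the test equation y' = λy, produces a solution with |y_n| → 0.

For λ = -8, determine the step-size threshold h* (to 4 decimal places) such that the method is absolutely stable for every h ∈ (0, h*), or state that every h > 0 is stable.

(-2.4444,0); λ=-8 ⇒ h* = (22/9)/8 = 0.3056.

Set f=λy, z=hλ:
  y_{n+1} = y_n + z·[10/11·y_n + 1/11·y_{n+1}] ⇒ (1 − 1/11z)y_{n+1} = (1 + 10/11z)y_n
  so R(z) = (1 + 10/11z)/(1 − 1/11z).

Boundary: |R(x)|=1, x<0.
x=-0.92: |R|=0.1510
R=−1: 1+10/11x = −1+1/11x ⇒ -9/11x=2 ⇒ x=2/(-9/11)=-2.4444
Confirm numerically:
  x=-2.225: |R|=0.85066 <1
  x=-1.961: |R|=0.66430 <1
  x=-1.236: |R|=0.11115 <1
  x=-2.905: |R|=1.29809 >1
  x=-2.606: |R|=1.10686 >1
  x=-2.535: |R|=1.06021 >1
Stable set (-2.4444, 0).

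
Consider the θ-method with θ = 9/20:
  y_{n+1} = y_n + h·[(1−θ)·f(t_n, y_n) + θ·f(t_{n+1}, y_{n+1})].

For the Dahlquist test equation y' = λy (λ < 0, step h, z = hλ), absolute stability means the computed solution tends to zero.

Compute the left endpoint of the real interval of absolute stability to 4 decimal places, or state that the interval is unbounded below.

With y'=λy (z=hλ):
  y_{n+1} = y_n + z·[11/20·y_n + 9/20·y_{n+1}] ⇒ (1 − 9/20z)y_{n+1} = (1 + 11/20z)y_n
  R(z) = (1 + 11/20z)/(1 − 9/20z).

Boundary: |R(x)|=1, x<0.
x=-1.55: |R|=0.0869
R=−1: 1+11/20x = −1+9/20x ⇒ -1/10x=2 ⇒ x=2/(-1/10)=-20.0000
Confirm numerically:
  x=-14.487: |R|=0.92668 <1
  x=-10.456: |R|=0.83271 <1
  x=-8.779: |R|=0.77334 <1
  x=-20.436: |R|=1.00428 >1
  x=-20.411: |R|=1.00404 >1
  x=-20.076: |R|=1.00076 >1
Interval (-20.0000, 0).

left endpoint -20.0000.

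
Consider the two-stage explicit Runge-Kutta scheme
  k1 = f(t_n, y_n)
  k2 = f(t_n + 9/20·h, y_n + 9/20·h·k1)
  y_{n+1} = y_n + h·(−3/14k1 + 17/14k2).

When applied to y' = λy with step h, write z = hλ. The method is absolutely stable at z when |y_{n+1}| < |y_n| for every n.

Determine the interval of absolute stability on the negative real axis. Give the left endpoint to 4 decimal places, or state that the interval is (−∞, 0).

Test eqn y'=λy, z=hλ:
  k1=λy_n ⇒ h·k1=z·y_n;  k2=λ(1+9/20z)y_n ⇒ h·k2=z(1+9/20z)y_n
  y_{n+1}/y_n = 1 − 3/14z + 17/14z(1+9/20z) = 1 + z + 153/280z²
  R(z) = 1 + z + 153/280z².

Boundary: |R(x)|=1, x<0.
x=-0.59: |R|=0.6002
R=1: x+153/280x²=0 ⇒ x=−280/153=-1.8301; min R=1−1/(4·153/280)=0.5425>−1
Confirm numerically:
  x=-1.282: |R|=0.61607 <1
  x=-0.947: |R|=0.54304 <1
  x=-0.777: |R|=0.55289 <1
  x=-1.990: |R|=1.17391 >1
  x=-1.927: |R|=1.10207 >1
Interval (-1.8301, 0).

z∈(-1.8301,0).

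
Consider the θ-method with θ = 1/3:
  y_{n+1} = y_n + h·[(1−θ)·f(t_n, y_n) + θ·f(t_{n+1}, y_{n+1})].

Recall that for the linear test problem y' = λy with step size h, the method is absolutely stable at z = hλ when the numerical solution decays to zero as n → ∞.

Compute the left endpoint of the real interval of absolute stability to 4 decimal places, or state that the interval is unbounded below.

With y'=λy (z=hλ):
  y_{n+1} = y_n + z·[2/3·y_n + 1/3·y_{n+1}] ⇒ (1 − 1/3z)y_{n+1} = (1 + 2/3z)y_n
  R(z) = (1 + 2/3z)/(1 − 1/3z).

Boundary: |R(x)|=1, x<0.
x=-0.42: |R|=0.6316
R=−1: 1+2/3x = −1+1/3x ⇒ -1/3x=2 ⇒ x=2/(-1/3)=-6.0000
Confirm numerically:
  x=-5.422: |R|=0.93137 <1
  x=-4.449: |R|=0.79178 <1
  x=-4.397: |R|=0.78329 <1
  x=-4.117: |R|=0.73542 <1
  x=-6.191: |R|=1.02078 >1
  x=-6.182: |R|=1.01982 >1
Stable set (-6.0000, 0).

z* = -6.0000.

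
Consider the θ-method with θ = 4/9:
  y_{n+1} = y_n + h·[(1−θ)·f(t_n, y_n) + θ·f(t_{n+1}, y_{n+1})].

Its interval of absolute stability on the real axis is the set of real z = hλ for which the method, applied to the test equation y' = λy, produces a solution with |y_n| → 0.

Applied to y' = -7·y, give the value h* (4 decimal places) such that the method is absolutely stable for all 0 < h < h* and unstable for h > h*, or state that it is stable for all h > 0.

(-18.0000,0); λ=-7 ⇒ h* = (18)/7 = 2.5714.

With y'=λy (z=hλ):
  y_{n+1} = y_n + z·[5/9·y_n + 4/9·y_{n+1}] ⇒ (1 − 4/9z)y_{n+1} = (1 + 5/9z)y_n
  ⇒ R(z) = (1 + 5/9z)/(1 − 4/9z).

Find x<0 with |R(x)|<1.
x=-1.04: |R|=0.2888
R=−1: 1+5/9x = −1+4/9x ⇒ -1/9x=2 ⇒ x=2/(-1/9)=-18.0000
Confirm numerically:
  x=-17.511: |R|=0.99381 <1
  x=-14.884: |R|=0.95453 <1
  x=-9.928: |R|=0.83429 <1
  x=-18.339: |R|=1.00412 >1
  x=-18.056: |R|=1.00069 >1
Interval (-18.0000, 0).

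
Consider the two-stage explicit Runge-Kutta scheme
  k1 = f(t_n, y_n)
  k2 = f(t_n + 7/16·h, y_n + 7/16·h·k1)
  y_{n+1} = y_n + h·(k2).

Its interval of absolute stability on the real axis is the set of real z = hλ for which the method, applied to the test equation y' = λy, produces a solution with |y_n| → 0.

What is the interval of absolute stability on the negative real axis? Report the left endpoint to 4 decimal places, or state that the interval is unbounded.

On y'=λy, z=hλ:
  k1=λy_n ⇒ h·k1=z·y_n;  k2=λ(1+7/16z)y_n ⇒ h·k2=z(1+7/16z)y_n
  y_{n+1}/y_n = 1 + z(1+7/16z) = 1 + z + 7/16z²
  Hence R(z) = 1 + z + 7/16z².

Boundary: |R(x)|=1, x<0.
x=-1.09: |R|=0.4298
R=1: x+7/16x²=0 ⇒ x=−16/7=-2.2857; min R=1−1/(4·7/16)=0.4286>−1
Confirm numerically:
  x=-2.243: |R|=0.95808 <1
  x=-1.810: |R|=0.62329 <1
  x=-1.685: |R|=0.55716 <1
  x=-2.733: |R|=1.53481 >1
  x=-2.650: |R|=1.42234 >1
  x=-2.324: |R|=1.03893 >1
Interval (-2.2857, 0).

z∈(-2.2857,0).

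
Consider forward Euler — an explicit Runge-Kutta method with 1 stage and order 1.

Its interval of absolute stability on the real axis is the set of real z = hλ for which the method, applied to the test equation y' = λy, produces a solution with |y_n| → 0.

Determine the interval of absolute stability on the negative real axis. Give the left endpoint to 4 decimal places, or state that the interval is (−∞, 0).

With y'=λy (z=hλ):
  order 1, 1-stage ⇒ R(z)=1+z
  (e.g. R(-0.46)=0.54000, |R|=0.54000)

Need |R(x)|<1, x<0.
x=-0.46: |R|=0.5400
|R(-1.64)|=0.6400 |R(-1.46)|=0.4600 |R(-0.84)|=0.1600
Bisect:
  x_lo=-2.8056 |R|=1.8056  x_hi=-0.1575 |R|=0.8425
  mid=-1.48156 |R|=0.48156 →hi
  mid=-2.14357 |R|=1.14357 →lo
  mid=-1.81256 |R|=0.81256 →hi
  mid=-1.97807 |R|=0.97807 →hi
  mid=-2.06082 |R|=1.06082 →lo
  mid=-2.01944 |R|=1.01944 →lo
  mid=-1.99876 |R|=0.99876 →hi
  mid=-2.00910 |R|=1.00910 →lo
  mid=-2.00393 |R|=1.00393 →lo
  ...
  [-2.00005,-1.99989] ⇒ x*=-2.0000
So |R|<1 on (-2.0000, 0).

(-2.0000, 0).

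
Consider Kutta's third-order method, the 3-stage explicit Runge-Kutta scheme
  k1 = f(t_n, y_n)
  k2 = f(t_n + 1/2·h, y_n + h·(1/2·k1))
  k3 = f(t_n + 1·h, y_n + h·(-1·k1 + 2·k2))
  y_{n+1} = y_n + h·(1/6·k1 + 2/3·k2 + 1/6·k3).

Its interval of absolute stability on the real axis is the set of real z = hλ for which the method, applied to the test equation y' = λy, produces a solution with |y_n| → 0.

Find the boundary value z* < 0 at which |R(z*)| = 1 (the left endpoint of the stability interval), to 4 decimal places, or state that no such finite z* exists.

With y'=λy (z=hλ):
  order 3, 3-stage ⇒ R(z)=1+z+z^2/2+z^3/6
  (e.g. R(-0.86)=0.40379, |R|=0.40379)

Find x<0 with |R(x)|<1.
x=-0.86: |R|=0.4038
|R(-1.73)|=0.0965 |R(-1.66)|=0.0446 |R(-1.58)|=0.0108
Bisect:
  x_lo=-3.0586 |R|=2.1499  x_hi=-0.2310 |R|=0.7936
  mid=-1.64479 |R|=0.03374 →hi
  mid=-2.35168 |R|=0.75410 →hi
  mid=-2.70512 |R|=1.34548 →lo
  mid=-2.52840 |R|=1.02592 →lo
  mid=-2.44004 |R|=0.88439 →hi
  mid=-2.48422 |R|=0.95371 →hi
  mid=-2.50631 |R|=0.98945 →hi
  mid=-2.51735 |R|=1.00759 →lo
  mid=-2.51183 |R|=0.99850 →hi
  ...
  [-2.51287,-2.51269] ⇒ x*=-2.5127
Interval (-2.5127, 0).

left endpoint -2.5127.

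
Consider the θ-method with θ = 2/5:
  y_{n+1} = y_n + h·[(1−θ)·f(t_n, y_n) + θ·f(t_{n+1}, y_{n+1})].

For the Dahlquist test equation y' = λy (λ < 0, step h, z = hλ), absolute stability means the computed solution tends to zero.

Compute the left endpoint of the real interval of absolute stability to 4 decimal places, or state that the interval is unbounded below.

On y'=λy, z=hλ:
  y_{n+1} = y_n + z·[3/5·y_n + 2/5·y_{n+1}] ⇒ (1 − 2/5z)y_{n+1} = (1 + 3/5z)y_n
  Hence R(z) = (1 + 3/5z)/(1 − 2/5z).

Solve |R(x)|<1 on ℝ⁻.
x=-1.14: |R|=0.2170
R=−1: 1+3/5x = −1+2/5x ⇒ -1/5x=2 ⇒ x=2/(-1/5)=-10.0000
Confirm numerically:
  x=-9.288: |R|=0.96980 <1
  x=-5.560: |R|=0.72457 <1
  x=-4.502: |R|=0.60740 <1
  x=-10.218: |R|=1.00857 >1
  x=-10.170: |R|=1.00671 >1
Stable set (-10.0000, 0).

left endpoint -10.0000.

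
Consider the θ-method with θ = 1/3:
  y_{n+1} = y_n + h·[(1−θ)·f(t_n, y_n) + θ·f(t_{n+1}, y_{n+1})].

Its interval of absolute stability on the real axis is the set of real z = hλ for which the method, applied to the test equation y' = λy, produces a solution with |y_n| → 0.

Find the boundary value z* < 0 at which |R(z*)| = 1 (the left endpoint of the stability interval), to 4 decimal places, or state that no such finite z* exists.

With y'=λy (z=hλ):
  y_{n+1} = y_n + z·[2/3·y_n + 1/3·y_{n+1}] ⇒ (1 − 1/3z)y_{n+1} = (1 + 2/3z)y_n
  ⇒ R(z) = (1 + 2/3z)/(1 − 1/3z).

Boundary: |R(x)|=1, x<0.
x=-1.13: |R|=0.1792
R=−1: 1+2/3x = −1+1/3x ⇒ -1/3x=2 ⇒ x=2/(-1/3)=-6.0000
Confirm numerically:
  x=-5.444: |R|=0.93415 <1
  x=-3.012: |R|=0.50299 <1
  x=-2.452: |R|=0.34923 <1
  x=-6.490: |R|=1.05163 >1
  x=-6.462: |R|=1.04883 >1
  x=-6.072: |R|=1.00794 >1
Stable set (-6.0000, 0).

z* = -6.0000.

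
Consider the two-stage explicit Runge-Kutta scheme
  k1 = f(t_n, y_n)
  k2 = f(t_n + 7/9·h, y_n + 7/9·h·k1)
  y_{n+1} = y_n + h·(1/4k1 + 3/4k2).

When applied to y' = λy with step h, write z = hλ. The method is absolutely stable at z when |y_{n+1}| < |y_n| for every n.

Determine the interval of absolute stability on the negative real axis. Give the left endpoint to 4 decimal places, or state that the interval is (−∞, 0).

z∈(-1.7143,0).

Test eqn y'=λy, z=hλ:
  k1=λy_n ⇒ h·k1=z·y_n;  k2=λ(1+7/9z)y_n ⇒ h·k2=z(1+7/9z)y_n
  y_{n+1}/y_n = 1 + 1/4z + 3/4z(1+7/9z) = 1 + z + 7/12z²
  R(z) = 1 + z + 7/12z².

Boundary: |R(x)|=1, x<0.
x=-1.61: |R|=0.9021
R=1: x+7/12x²=0 ⇒ x=−12/7=-1.7143; min R=1−1/(4·7/12)=0.5714>−1
Confirm numerically:
  x=-1.602: |R|=0.89507 <1
  x=-0.811: |R|=0.57267 <1
  x=-0.785: |R|=0.57446 <1
  x=-0.753: |R|=0.57776 <1
  x=-2.314: |R|=1.80951 >1
  x=-2.225: |R|=1.66286 >1
  x=-1.849: |R|=1.14530 >1
Stable set (-1.7143, 0).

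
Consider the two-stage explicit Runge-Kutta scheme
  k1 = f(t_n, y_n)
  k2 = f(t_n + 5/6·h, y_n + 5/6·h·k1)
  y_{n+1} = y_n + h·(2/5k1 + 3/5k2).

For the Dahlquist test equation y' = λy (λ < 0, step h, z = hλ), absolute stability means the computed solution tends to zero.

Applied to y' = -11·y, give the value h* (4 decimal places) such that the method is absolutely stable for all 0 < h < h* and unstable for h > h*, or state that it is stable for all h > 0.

(-2.0000,0); λ=-11 ⇒ h* = (2)/11 = 0.1818.

Set f=λy, z=hλ:
  k1=λy_n ⇒ h·k1=z·y_n;  k2=λ(1+5/6z)y_n ⇒ h·k2=z(1+5/6z)y_n
  y_{n+1}/y_n = 1 + 2/5z + 3/5z(1+5/6z) = 1 + z + 1/2z²
  R(z) = 1 + z + 1/2z².

Solve |R(x)|<1 on ℝ⁻.
x=-1.14: |R|=0.5098
R=1: x+1/2x²=0 ⇒ x=−2=-2.0000; min R=1−1/(4·1/2)=0.5000>−1
Confirm numerically:
  x=-1.547: |R|=0.64960 <1
  x=-1.543: |R|=0.64742 <1
  x=-0.945: |R|=0.50151 <1
  x=-2.431: |R|=1.52388 >1
  x=-2.091: |R|=1.09514 >1
  x=-2.067: |R|=1.06924 >1
So |R|<1 on (-2.0000, 0).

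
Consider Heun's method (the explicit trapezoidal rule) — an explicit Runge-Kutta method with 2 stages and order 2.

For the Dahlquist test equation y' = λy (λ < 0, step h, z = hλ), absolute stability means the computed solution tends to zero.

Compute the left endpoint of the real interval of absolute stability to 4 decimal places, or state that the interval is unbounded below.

z* = -2.0000.

Set f=λy, z=hλ:
  order 2, 2-stage ⇒ R(z)=1+z+z^2/2
  (e.g. R(-1.52)=0.63520, |R|=0.63520)

Boundary: |R(x)|=1, x<0.
x=-1.52: |R|=0.6352
|R(-1.75)|=0.7812 |R(-0.67)|=0.5544 |R(-0.51)|=0.6200
Bisect:
  x_lo=-2.7009 |R|=1.9466  x_hi=-0.1322 |R|=0.8765
  mid=-1.41659 |R|=0.58677 →hi
  mid=-2.05877 |R|=1.06049 →lo
  mid=-1.73768 |R|=0.77209 →hi
  mid=-1.89822 |R|=0.90340 →hi
  mid=-1.97850 |R|=0.97873 →hi
  mid=-2.01863 |R|=1.01880 →lo
  mid=-1.99856 |R|=0.99856 →hi
  mid=-2.00860 |R|=1.00863 →lo
  mid=-2.00358 |R|=1.00359 →lo
  mid=-2.00107 |R|=1.00107 →lo
  ...
  [-2.00013,-1.99997] ⇒ x*=-2.0000
Stable set (-2.0000, 0).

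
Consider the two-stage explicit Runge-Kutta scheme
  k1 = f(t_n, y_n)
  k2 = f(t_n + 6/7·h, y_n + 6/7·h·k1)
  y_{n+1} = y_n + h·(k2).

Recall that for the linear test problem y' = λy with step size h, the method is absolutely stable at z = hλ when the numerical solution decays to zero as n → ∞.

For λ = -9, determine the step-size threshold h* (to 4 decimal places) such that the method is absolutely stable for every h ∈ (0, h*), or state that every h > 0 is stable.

(-1.1667,0); λ=-9 ⇒ h* = (7/6)/9 = 0.1296.

Test eqn y'=λy, z=hλ:
  k1=λy_n ⇒ h·k1=z·y_n;  k2=λ(1+6/7z)y_n ⇒ h·k2=z(1+6/7z)y_n
  y_{n+1}/y_n = 1 + z(1+6/7z) = 1 + z + 6/7z²
  Hence R(z) = 1 + z + 6/7z².

Find x<0 with |R(x)|<1.
x=-1.23: |R|=1.0668
R=1: x+6/7x²=0 ⇒ x=−7/6=-1.1667; min R=1−1/(4·6/7)=0.7083>−1
Confirm numerically:
  x=-0.733: |R|=0.72753 <1
  x=-0.670: |R|=0.71477 <1
  x=-0.500: |R|=0.71429 <1
  x=-1.607: |R|=1.60653 >1
  x=-1.524: |R|=1.46678 >1
Stable set (-1.1667, 0).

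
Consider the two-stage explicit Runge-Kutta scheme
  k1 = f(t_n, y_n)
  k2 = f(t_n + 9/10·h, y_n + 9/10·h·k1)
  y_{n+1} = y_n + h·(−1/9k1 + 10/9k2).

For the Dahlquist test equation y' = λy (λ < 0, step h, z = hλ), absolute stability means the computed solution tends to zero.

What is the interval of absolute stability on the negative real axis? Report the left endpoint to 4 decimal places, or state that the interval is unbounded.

z∈(-1.0000,0).

Set f=λy, z=hλ:
  k1=λy_n ⇒ h·k1=z·y_n;  k2=λ(1+9/10z)y_n ⇒ h·k2=z(1+9/10z)y_n
  y_{n+1}/y_n = 1 − 1/9z + 10/9z(1+9/10z) = 1 + z + z²
  ⇒ R(z) = 1 + z + z².

Need |R(x)|<1, x<0.
x=-0.43: |R|=0.7549
R=1: x+1x²=0 ⇒ x=−1=-1.0000; min R=1−1/(4·1)=0.7500>−1
Confirm numerically:
  x=-0.771: |R|=0.82344 <1
  x=-0.633: |R|=0.76769 <1
  x=-0.614: |R|=0.76300 <1
  x=-0.598: |R|=0.75960 <1
  x=-1.545: |R|=1.84202 >1
  x=-1.333: |R|=1.44389 >1
  x=-1.053: |R|=1.05581 >1
Stable set (-1.0000, 0).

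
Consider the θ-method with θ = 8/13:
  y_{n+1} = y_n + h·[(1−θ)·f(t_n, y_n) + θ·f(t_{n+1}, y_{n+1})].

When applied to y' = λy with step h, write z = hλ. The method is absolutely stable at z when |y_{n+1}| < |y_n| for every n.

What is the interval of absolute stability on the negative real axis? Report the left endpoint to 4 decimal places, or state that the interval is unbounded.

With y'=λy (z=hλ):
  y_{n+1} = y_n + z·[5/13·y_n + 8/13·y_{n+1}] ⇒ (1 − 8/13z)y_{n+1} = (1 + 5/13z)y_n
  R(z) = (1 + 5/13z)/(1 − 8/13z).

Boundary: |R(x)|=1, x<0.
x=-1.4: |R|=0.2479
x=-2: |R|=0.1034
x=-10: |R|=0.3978
x=-100: |R|=0.5990
θ=8/13≥1/2 ⇒ |1+5/13x|<|1−8/13x| ∀x<0 ⇒ stable on all of ℝ⁻.

unbounded; (−∞, 0).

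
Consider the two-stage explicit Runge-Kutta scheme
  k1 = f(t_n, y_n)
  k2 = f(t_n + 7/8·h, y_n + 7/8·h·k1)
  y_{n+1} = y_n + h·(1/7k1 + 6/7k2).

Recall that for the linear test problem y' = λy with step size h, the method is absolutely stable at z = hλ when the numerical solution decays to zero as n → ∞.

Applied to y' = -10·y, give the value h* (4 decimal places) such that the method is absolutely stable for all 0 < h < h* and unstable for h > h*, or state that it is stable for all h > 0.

(-1.3333,0); λ=-10 ⇒ h* = (4/3)/10 = 0.1333.

On y'=λy, z=hλ:
  k1=λy_n ⇒ h·k1=z·y_n;  k2=λ(1+7/8z)y_n ⇒ h·k2=z(1+7/8z)y_n
  y_{n+1}/y_n = 1 + 1/7z + 6/7z(1+7/8z) = 1 + z + 3/4z²
  so R(z) = 1 + z + 3/4z².

Find x<0 with |R(x)|<1.
x=-1.69: |R|=1.4521
R=1: x+3/4x²=0 ⇒ x=−4/3=-1.3333; min R=1−1/(4·3/4)=0.6667>−1
Confirm numerically:
  x=-0.805: |R|=0.68102 <1
  x=-0.744: |R|=0.67115 <1
  x=-0.627: |R|=0.66785 <1
  x=-1.896: |R|=1.80011 >1
  x=-1.743: |R|=1.53554 >1
  x=-1.618: |R|=1.34544 >1
Stable set (-1.3333, 0).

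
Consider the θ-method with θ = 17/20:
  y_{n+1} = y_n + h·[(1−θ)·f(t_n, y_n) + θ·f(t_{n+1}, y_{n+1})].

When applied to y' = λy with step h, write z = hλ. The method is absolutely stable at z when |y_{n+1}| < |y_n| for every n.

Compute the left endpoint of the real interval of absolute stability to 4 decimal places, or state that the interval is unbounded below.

unbounded; (−∞, 0).

On y'=λy, z=hλ:
  y_{n+1} = y_n + z·[3/20·y_n + 17/20·y_{n+1}] ⇒ (1 − 17/20z)y_{n+1} = (1 + 3/20z)y_n
  so R(z) = (1 + 3/20z)/(1 − 17/20z).

Need |R(x)|<1, x<0.
x=-0.41: |R|=0.6960
x=-2: |R|=0.2593
x=-10: |R|=0.0526
x=-100: |R|=0.1628
θ=17/20≥1/2 ⇒ |1+3/20x|<|1−17/20x| ∀x<0 ⇒ interval (−∞,0).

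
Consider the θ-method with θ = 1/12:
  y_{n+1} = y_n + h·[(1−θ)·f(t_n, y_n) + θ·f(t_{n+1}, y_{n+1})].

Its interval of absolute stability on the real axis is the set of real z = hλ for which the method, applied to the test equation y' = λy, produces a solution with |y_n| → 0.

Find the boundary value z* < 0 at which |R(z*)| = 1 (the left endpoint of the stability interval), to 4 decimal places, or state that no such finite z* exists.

left endpoint -2.4000.

With y'=λy (z=hλ):
  y_{n+1} = y_n + z·[11/12·y_n + 1/12·y_{n+1}] ⇒ (1 − 1/12z)y_{n+1} = (1 + 11/12z)y_n
  R(z) = (1 + 11/12z)/(1 − 1/12z).

Solve |R(x)|<1 on ℝ⁻.
x=-1.5: |R|=0.3333
R=−1: 1+11/12x = −1+1/12x ⇒ -5/6x=2 ⇒ x=2/(-5/6)=-2.4000
Confirm numerically:
  x=-1.987: |R|=0.70473 <1
  x=-1.729: |R|=0.51125 <1
  x=-1.056: |R|=0.02941 <1
  x=-0.962: |R|=0.10940 <1
  x=-2.835: |R|=1.29323 >1
  x=-2.455: |R|=1.03805 >1
Interval (-2.4000, 0).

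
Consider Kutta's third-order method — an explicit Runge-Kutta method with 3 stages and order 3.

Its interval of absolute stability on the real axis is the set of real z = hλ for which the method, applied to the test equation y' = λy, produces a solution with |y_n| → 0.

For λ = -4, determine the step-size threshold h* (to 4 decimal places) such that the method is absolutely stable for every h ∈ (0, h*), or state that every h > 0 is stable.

(-2.5127,0); λ=-4 ⇒ h* = 0.6282.

With y'=λy (z=hλ):
  order 3, 3-stage ⇒ R(z)=1+z+z^2/2+z^3/6
  (e.g. R(-1.05)=0.30831, |R|=0.30831)

Need |R(x)|<1, x<0.
x=-1.05: |R|=0.3083
|R(-2.72)|=1.3747 |R(-2)|=0.3333 |R(-1.62)|=0.0164
Bisect:
  x_lo=-3.3001 |R|=2.8448  x_hi=-0.0501 |R|=0.9511
  mid=-1.67510 |R|=0.05550 →hi
  mid=-2.48760 |R|=0.95914 →hi
  mid=-2.89385 |R|=1.74570 →lo
  mid=-2.69073 |R|=1.31754 →lo
  mid=-2.58916 |R|=1.13014 →lo
  mid=-2.53838 |R|=1.04265 →lo
  mid=-2.51299 |R|=1.00041 →lo
  mid=-2.50030 |R|=0.97965 →hi
  mid=-2.50665 |R|=0.99000 →hi
  ...
  [-2.51279,-2.51260] ⇒ x*=-2.5127
Interval (-2.5127, 0).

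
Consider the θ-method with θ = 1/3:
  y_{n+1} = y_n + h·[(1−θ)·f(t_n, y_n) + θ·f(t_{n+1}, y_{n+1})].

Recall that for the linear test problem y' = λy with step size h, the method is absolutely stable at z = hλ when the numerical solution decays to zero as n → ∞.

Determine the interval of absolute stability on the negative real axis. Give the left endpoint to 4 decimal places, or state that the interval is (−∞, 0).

Test eqn y'=λy, z=hλ:
  y_{n+1} = y_n + z·[2/3·y_n + 1/3·y_{n+1}] ⇒ (1 − 1/3z)y_{n+1} = (1 + 2/3z)y_n
  Hence R(z) = (1 + 2/3z)/(1 − 1/3z).

Need |R(x)|<1, x<0.
x=-1.68: |R|=0.0769
R=−1: 1+2/3x = −1+1/3x ⇒ -1/3x=2 ⇒ x=2/(-1/3)=-6.0000
Confirm numerically:
  x=-3.874: |R|=0.69072 <1
  x=-3.731: |R|=0.66290 <1
  x=-3.064: |R|=0.51583 <1
  x=-2.570: |R|=0.38420 <1
  x=-6.388: |R|=1.04133 >1
  x=-6.038: |R|=1.00420 >1
Stable set (-6.0000, 0).

z∈(-6.0000,0).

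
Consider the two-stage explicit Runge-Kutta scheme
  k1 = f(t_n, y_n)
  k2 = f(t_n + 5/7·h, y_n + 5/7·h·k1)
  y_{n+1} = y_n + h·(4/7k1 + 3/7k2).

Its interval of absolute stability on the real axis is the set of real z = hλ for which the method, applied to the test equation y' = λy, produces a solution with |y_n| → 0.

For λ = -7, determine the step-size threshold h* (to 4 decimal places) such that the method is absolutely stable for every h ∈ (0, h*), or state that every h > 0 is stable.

Test eqn y'=λy, z=hλ:
  k1=λy_n ⇒ h·k1=z·y_n;  k2=λ(1+5/7z)y_n ⇒ h·k2=z(1+5/7z)y_n
  y_{n+1}/y_n = 1 + 4/7z + 3/7z(1+5/7z) = 1 + z + 15/49z²
  ⇒ R(z) = 1 + z + 15/49z².

Need |R(x)|<1, x<0.
x=-0.41: |R|=0.6415
R=1: x+15/49x²=0 ⇒ x=−49/15=-3.2667; min R=1−1/(4·15/49)=0.1833>−1
Confirm numerically:
  x=-2.510: |R|=0.41860 <1
  x=-2.445: |R|=0.38501 <1
  x=-1.779: |R|=0.18983 <1
  x=-1.633: |R|=0.18333 <1
  x=-3.560: |R|=1.31967 >1
  x=-3.371: |R|=1.10767 >1
Stable set (-3.2667, 0).

(-3.2667,0); λ=-7 ⇒ h* = (49/15)/7 = 0.4667.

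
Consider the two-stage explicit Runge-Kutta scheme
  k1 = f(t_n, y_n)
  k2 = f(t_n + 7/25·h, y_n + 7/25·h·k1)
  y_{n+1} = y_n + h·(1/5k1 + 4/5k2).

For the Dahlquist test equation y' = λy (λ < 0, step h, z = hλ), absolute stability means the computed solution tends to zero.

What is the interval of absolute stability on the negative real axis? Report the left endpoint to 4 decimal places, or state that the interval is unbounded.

On y'=λy, z=hλ:
  k1=λy_n ⇒ h·k1=z·y_n;  k2=λ(1+7/25z)y_n ⇒ h·k2=z(1+7/25z)y_n
  y_{n+1}/y_n = 1 + 1/5z + 4/5z(1+7/25z) = 1 + z + 28/125z²
  Hence R(z) = 1 + z + 28/125z².

Find x<0 with |R(x)|<1.
x=-0.48: |R|=0.5716
R=1: x+28/125x²=0 ⇒ x=−125/28=-4.4643; min R=1−1/(4·28/125)=-0.1161>−1
Confirm numerically:
  x=-4.206: |R|=0.75666 <1
  x=-2.978: |R|=0.00854 <1
  x=-2.005: |R|=0.10451 <1
  x=-4.784: |R|=1.34261 >1
  x=-4.589: |R|=1.12820 >1
Stable set (-4.4643, 0).

(-4.4643, 0).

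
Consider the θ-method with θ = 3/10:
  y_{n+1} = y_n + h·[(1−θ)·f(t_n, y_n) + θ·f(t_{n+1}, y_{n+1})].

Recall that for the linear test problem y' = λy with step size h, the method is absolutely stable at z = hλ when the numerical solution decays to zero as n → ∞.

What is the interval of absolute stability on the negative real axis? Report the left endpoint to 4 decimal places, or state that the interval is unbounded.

(-5.0000, 0).

Set f=λy, z=hλ:
  y_{n+1} = y_n + z·[7/10·y_n + 3/10·y_{n+1}] ⇒ (1 − 3/10z)y_{n+1} = (1 + 7/10z)y_n
  ⇒ R(z) = (1 + 7/10z)/(1 − 3/10z).

Boundary: |R(x)|=1, x<0.
x=-1.34: |R|=0.0442
R=−1: 1+7/10x = −1+3/10x ⇒ -2/5x=2 ⇒ x=2/(-2/5)=-5.0000
Confirm numerically:
  x=-3.687: |R|=0.75063 <1
  x=-3.488: |R|=0.70446 <1
  x=-2.947: |R|=0.56414 <1
  x=-2.415: |R|=0.40041 <1
  x=-5.487: |R|=1.07362 >1
  x=-5.085: |R|=1.01346 >1
  x=-5.069: |R|=1.01095 >1
Stable set (-5.0000, 0).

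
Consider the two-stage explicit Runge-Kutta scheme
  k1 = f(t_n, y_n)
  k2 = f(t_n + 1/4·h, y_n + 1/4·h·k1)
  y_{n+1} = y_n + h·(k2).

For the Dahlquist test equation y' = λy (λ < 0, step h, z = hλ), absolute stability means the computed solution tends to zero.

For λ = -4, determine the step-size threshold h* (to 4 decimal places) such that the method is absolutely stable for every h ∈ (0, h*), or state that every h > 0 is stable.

(-4.0000,0); λ=-4 ⇒ h* = (4)/4 = 1.0000.

With y'=λy (z=hλ):
  k1=λy_n ⇒ h·k1=z·y_n;  k2=λ(1+1/4z)y_n ⇒ h·k2=z(1+1/4z)y_n
  y_{n+1}/y_n = 1 + z(1+1/4z) = 1 + z + 1/4z²
  so R(z) = 1 + z + 1/4z².

Boundary: |R(x)|=1, x<0.
x=-1.53: |R|=0.0552
R=1: x+1/4x²=0 ⇒ x=−4=-4.0000; min R=1−1/(4·1/4)=0.0000>−1
Confirm numerically:
  x=-3.717: |R|=0.73702 <1
  x=-3.103: |R|=0.30415 <1
  x=-2.941: |R|=0.22137 <1
  x=-2.020: |R|=0.00010 <1
  x=-4.147: |R|=1.15240 >1
  x=-4.139: |R|=1.14383 >1
  x=-4.105: |R|=1.10776 >1
Stable set (-4.0000, 0).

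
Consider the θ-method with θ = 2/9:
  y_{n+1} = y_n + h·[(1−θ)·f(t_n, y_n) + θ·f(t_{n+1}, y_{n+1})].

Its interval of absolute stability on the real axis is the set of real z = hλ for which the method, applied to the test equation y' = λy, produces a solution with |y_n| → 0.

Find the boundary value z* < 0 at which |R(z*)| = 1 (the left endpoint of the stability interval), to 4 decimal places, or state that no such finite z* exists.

On y'=λy, z=hλ:
  y_{n+1} = y_n + z·[7/9·y_n + 2/9·y_{n+1}] ⇒ (1 − 2/9z)y_{n+1} = (1 + 7/9z)y_n
  so R(z) = (1 + 7/9z)/(1 − 2/9z).

Boundary: |R(x)|=1, x<0.
x=-1.21: |R|=0.0464
R=−1: 1+7/9x = −1+2/9x ⇒ -5/9x=2 ⇒ x=2/(-5/9)=-3.6000
Confirm numerically:
  x=-3.259: |R|=0.89013 <1
  x=-3.093: |R|=0.83307 <1
  x=-1.889: |R|=0.33049 <1
  x=-1.637: |R|=0.20034 <1
  x=-4.168: |R|=1.16382 >1
  x=-4.151: |R|=1.15923 >1
  x=-3.969: |R|=1.10893 >1
So |R|<1 on (-3.6000, 0).

z* = -3.6000.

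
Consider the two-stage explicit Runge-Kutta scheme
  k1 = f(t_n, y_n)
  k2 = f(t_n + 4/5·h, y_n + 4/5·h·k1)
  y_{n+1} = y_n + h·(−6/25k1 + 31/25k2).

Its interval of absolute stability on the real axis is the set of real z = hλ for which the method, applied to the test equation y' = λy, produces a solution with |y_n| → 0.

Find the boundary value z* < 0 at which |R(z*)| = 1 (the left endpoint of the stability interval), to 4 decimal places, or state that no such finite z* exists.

left endpoint -1.0081.

On y'=λy, z=hλ:
  k1=λy_n ⇒ h·k1=z·y_n;  k2=λ(1+4/5z)y_n ⇒ h·k2=z(1+4/5z)y_n
  y_{n+1}/y_n = 1 − 6/25z + 31/25z(1+4/5z) = 1 + z + 124/125z²
  so R(z) = 1 + z + 124/125z².

Boundary: |R(x)|=1, x<0.
x=-1.76: |R|=2.3128
R=1: x+124/125x²=0 ⇒ x=−125/124=-1.0081; min R=1−1/(4·124/125)=0.7480>−1
Confirm numerically:
  x=-0.909: |R|=0.91067 <1
  x=-0.680: |R|=0.77870 <1
  x=-0.581: |R|=0.75386 <1
  x=-0.547: |R|=0.74982 <1
  x=-1.495: |R|=1.72214 >1
  x=-1.395: |R|=1.53546 >1
So |R|<1 on (-1.0081, 0).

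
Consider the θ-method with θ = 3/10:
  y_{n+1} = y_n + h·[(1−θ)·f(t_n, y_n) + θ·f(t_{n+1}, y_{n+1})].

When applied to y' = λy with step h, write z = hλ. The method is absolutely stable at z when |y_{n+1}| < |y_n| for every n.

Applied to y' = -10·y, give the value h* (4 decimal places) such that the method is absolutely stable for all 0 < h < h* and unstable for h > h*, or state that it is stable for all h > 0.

On y'=λy, z=hλ:
  y_{n+1} = y_n + z·[7/10·y_n + 3/10·y_{n+1}] ⇒ (1 − 3/10z)y_{n+1} = (1 + 7/10z)y_n
  Hence R(z) = (1 + 7/10z)/(1 − 3/10z).

Need |R(x)|<1, x<0.
x=-1.2: |R|=0.1176
R=−1: 1+7/10x = −1+3/10x ⇒ -2/5x=2 ⇒ x=2/(-2/5)=-5.0000
Confirm numerically:
  x=-4.561: |R|=0.92585 <1
  x=-4.163: |R|=0.85113 <1
  x=-3.399: |R|=0.68292 <1
  x=-2.086: |R|=0.28306 <1
  x=-5.524: |R|=1.07888 >1
  x=-5.479: |R|=1.07247 >1
  x=-5.153: |R|=1.02404 >1
Stable set (-5.0000, 0).

(-5.0000,0); λ=-10 ⇒ h* = (5)/10 = 0.5000.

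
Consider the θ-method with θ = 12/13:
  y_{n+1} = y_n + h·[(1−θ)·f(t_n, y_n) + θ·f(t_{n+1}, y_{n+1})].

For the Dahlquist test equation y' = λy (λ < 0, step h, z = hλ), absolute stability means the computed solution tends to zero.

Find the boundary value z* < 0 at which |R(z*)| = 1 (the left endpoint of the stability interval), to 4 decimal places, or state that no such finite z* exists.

Set f=λy, z=hλ:
  y_{n+1} = y_n + z·[1/13·y_n + 12/13·y_{n+1}] ⇒ (1 − 12/13z)y_{n+1} = (1 + 1/13z)y_n
  ⇒ R(z) = (1 + 1/13z)/(1 − 12/13z).

Solve |R(x)|<1 on ℝ⁻.
x=-0.38: |R|=0.7187
x=-2: |R|=0.2973
x=-10: |R|=0.0226
x=-100: |R|=0.0717
θ=12/13≥1/2 ⇒ |1+1/13x|<|1−12/13x| ∀x<0 ⇒ stable on all of ℝ⁻.

interval (−∞, 0).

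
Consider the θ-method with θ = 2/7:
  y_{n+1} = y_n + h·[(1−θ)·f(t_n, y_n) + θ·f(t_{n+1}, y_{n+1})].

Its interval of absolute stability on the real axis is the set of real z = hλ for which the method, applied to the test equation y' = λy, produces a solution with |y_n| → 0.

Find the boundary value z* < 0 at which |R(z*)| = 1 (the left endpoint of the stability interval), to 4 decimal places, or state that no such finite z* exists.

left endpoint -4.6667.

Set f=λy, z=hλ:
  y_{n+1} = y_n + z·[5/7·y_n + 2/7·y_{n+1}] ⇒ (1 − 2/7z)y_{n+1} = (1 + 5/7z)y_n
  Hence R(z) = (1 + 5/7z)/(1 − 2/7z).

Boundary: |R(x)|=1, x<0.
x=-0.47: |R|=0.5856
R=−1: 1+5/7x = −1+2/7x ⇒ -3/7x=2 ⇒ x=2/(-3/7)=-4.6667
Confirm numerically:
  x=-4.321: |R|=0.93370 <1
  x=-4.270: |R|=0.92342 <1
  x=-3.958: |R|=0.85747 <1
  x=-2.174: |R|=0.34103 <1
  x=-5.172: |R|=1.08741 >1
  x=-4.936: |R|=1.04789 >1
So |R|<1 on (-4.6667, 0).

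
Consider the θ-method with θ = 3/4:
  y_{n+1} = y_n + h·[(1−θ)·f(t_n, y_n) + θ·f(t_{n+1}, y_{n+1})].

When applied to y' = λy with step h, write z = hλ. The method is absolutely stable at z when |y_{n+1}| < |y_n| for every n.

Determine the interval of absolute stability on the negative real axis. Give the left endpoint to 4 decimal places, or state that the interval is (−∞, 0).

With y'=λy (z=hλ):
  y_{n+1} = y_n + z·[1/4·y_n + 3/4·y_{n+1}] ⇒ (1 − 3/4z)y_{n+1} = (1 + 1/4z)y_n
  R(z) = (1 + 1/4z)/(1 − 3/4z).

Need |R(x)|<1, x<0.
x=-0.85: |R|=0.4809
x=-2: |R|=0.2000
x=-10: |R|=0.1765
x=-100: |R|=0.3158
θ=3/4≥1/2 ⇒ |1+1/4x|<|1−3/4x| ∀x<0 ⇒ stable on all of ℝ⁻.

interval (−∞, 0).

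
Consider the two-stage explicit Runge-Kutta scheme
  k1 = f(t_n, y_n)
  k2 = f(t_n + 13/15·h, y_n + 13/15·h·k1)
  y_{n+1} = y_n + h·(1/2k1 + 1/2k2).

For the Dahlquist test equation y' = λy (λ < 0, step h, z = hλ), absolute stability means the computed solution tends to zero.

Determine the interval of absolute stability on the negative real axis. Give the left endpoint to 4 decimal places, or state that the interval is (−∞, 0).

(-2.3077, 0).

Set f=λy, z=hλ:
  k1=λy_n ⇒ h·k1=z·y_n;  k2=λ(1+13/15z)y_n ⇒ h·k2=z(1+13/15z)y_n
  y_{n+1}/y_n = 1 + 1/2z + 1/2z(1+13/15z) = 1 + z + 13/30z²
  ⇒ R(z) = 1 + z + 13/30z².

Need |R(x)|<1, x<0.
x=-1.47: |R|=0.4664
R=1: x+13/30x²=0 ⇒ x=−30/13=-2.3077; min R=1−1/(4·13/30)=0.4231>−1
Confirm numerically:
  x=-2.131: |R|=0.83684 <1
  x=-1.576: |R|=0.50030 <1
  x=-1.490: |R|=0.47204 <1
  x=-2.733: |R|=1.50369 >1
  x=-2.389: |R|=1.08417 >1
So |R|<1 on (-2.3077, 0).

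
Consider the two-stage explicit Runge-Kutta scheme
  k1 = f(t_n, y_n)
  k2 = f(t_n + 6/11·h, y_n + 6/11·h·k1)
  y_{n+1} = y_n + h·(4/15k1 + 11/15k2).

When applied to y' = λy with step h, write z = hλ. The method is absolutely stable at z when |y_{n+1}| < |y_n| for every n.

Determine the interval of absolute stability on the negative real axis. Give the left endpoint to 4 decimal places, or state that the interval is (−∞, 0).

With y'=λy (z=hλ):
  k1=λy_n ⇒ h·k1=z·y_n;  k2=λ(1+6/11z)y_n ⇒ h·k2=z(1+6/11z)y_n
  y_{n+1}/y_n = 1 + 4/15z + 11/15z(1+6/11z) = 1 + z + 2/5z²
  Hence R(z) = 1 + z + 2/5z².

Find x<0 with |R(x)|<1.
x=-1.29: |R|=0.3756
R=1: x+2/5x²=0 ⇒ x=−5/2=-2.5000; min R=1−1/(4·2/5)=0.3750>−1
Confirm numerically:
  x=-2.433: |R|=0.93480 <1
  x=-2.363: |R|=0.87051 <1
  x=-1.855: |R|=0.52141 <1
  x=-1.501: |R|=0.40020 <1
  x=-2.626: |R|=1.13235 >1
  x=-2.617: |R|=1.12248 >1
  x=-2.552: |R|=1.05308 >1
Interval (-2.5000, 0).

z∈(-2.5000,0).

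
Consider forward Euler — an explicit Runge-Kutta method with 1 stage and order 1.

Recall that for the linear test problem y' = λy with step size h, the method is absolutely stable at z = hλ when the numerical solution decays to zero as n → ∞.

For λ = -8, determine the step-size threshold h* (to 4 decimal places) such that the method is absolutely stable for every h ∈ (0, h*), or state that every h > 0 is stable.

Test eqn y'=λy, z=hλ:
  order 1, 1-stage ⇒ R(z)=1+z
  (e.g. R(-1.28)=-0.28000, |R|=0.28000)

Need |R(x)|<1, x<0.
x=-1.28: |R|=0.2800
|R(-2.29)|=1.2900 |R(-1.98)|=0.9800 |R(-0.53)|=0.4700
Bisect:
  x_lo=-2.3063 |R|=1.3063  x_hi=-0.3912 |R|=0.6088
  mid=-1.34873 |R|=0.34873 →hi
  mid=-1.82752 |R|=0.82752 →hi
  mid=-2.06691 |R|=1.06691 →lo
  mid=-1.94722 |R|=0.94722 →hi
  mid=-2.00706 |R|=1.00706 →lo
  mid=-1.97714 |R|=0.97714 →hi
  mid=-1.99210 |R|=0.99210 →hi
  mid=-1.99958 |R|=0.99958 →hi
  mid=-2.00332 |R|=1.00332 →lo
  ...
  [-2.00005,-1.99993] ⇒ x*=-2.0000
So |R|<1 on (-2.0000, 0).

(-2.0000,0); λ=-8 ⇒ h* = 0.2500.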